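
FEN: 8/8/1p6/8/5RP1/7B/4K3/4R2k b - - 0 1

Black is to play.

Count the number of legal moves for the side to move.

1

Black to move; king on h1.
In check: yes, from the white rook on e1.
Legal moves: Kh2.
Count: 1.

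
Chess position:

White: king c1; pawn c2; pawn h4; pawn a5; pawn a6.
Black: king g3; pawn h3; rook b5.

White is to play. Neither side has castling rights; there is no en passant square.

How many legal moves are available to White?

6

White to move; king on c1.
In check: no.
Legal moves: Kd2, Kd1, a7, h5, c3, c4.
Count: 6.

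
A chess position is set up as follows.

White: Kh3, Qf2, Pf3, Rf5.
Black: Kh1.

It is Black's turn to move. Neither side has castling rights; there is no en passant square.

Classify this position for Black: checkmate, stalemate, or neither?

stalemate

Black to move; black king on h1.
In check: no.
King squares — g1: attacked by Qf2; g2: attacked by Qf2; h2: attacked by Qf2.
Legal moves for Black: none.
Not in check and no legal moves → stalemate.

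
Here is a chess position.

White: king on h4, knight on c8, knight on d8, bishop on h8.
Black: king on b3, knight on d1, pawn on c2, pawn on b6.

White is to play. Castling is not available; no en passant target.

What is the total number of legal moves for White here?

White to move; king on h4.
In check: no.
Legal moves: Bg7, Bf6, Be5, Bd4, Bc3, Bb2, Ba1, Nf7, Nb7, Ne6, Nc6, Ne7, Na7, Nd6, Nxb6, Kh5, Kg5, Kg4, Kh3, Kg3.
Count: 20.

20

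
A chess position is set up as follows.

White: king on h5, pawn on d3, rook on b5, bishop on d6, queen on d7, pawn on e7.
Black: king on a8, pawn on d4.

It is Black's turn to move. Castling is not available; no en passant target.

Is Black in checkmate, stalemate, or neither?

Black to move; black king on a8.
In check: no.
King squares — a7: attacked by Qd7; b7: attacked by Rb5; b8: attacked by Rb5.
Legal moves for Black: none.
Not in check and no legal moves → stalemate.

stalemate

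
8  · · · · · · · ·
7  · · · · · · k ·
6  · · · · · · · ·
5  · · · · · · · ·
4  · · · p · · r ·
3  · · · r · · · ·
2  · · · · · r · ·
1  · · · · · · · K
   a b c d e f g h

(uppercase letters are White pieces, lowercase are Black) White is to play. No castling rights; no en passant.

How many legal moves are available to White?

White to move; king on h1.
In check: no.
Legal moves: none.
Count: 0.

0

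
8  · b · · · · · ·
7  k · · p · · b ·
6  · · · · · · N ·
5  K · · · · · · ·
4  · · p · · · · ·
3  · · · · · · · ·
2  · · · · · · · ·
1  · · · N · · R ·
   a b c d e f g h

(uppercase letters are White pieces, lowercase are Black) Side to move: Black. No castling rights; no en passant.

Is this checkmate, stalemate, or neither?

Black to move; black king on a7.
In check: no.
Legal moves for Black include: Bc7+, Bd6, Bbe5, Bf4, Bg3, Bh2, Bh8, Bf8, Bh6, Bf6, Bge5, Bd4, Bc3+, Bb2, Ba1, Ka8, Kb7, d6, ... (list truncated; more exist).
Black has legal moves and is not in check → neither.

neither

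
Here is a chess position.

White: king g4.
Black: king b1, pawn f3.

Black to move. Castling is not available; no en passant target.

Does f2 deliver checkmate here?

After f2: white king on g4; in check: no.
White is not in check, so this cannot be checkmate.

no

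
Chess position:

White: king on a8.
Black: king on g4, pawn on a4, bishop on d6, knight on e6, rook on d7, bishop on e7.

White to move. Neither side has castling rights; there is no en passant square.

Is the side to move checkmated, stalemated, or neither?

stalemate

White to move; white king on a8.
In check: no.
King squares — a7: attacked by Rd7; b7: attacked by Rd7; b8: attacked by Bd6.
Legal moves for White: none.
Not in check and no legal moves → stalemate.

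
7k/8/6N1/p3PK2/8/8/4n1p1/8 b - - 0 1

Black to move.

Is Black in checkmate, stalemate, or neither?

neither

Black to move; black king on h8.
In check: yes, from the white knight on g6.
Legal moves for Black: Kg8, Kh7, Kg7.
Black is in check but has 3 legal moves → neither.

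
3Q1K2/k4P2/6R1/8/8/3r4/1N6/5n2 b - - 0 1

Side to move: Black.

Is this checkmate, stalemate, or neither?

Black to move; black king on a7.
In check: no.
Legal moves for Black include: Kb7, Rxd8+, Rd7, Rd6, Rd5, Rd4, Rh3, Rg3, Rf3, Re3, Rc3, Rb3, Ra3, Rd2, Rd1, Ng3, Ne3, Nh2, ... (list truncated; more exist).
Black has legal moves and is not in check → neither.

neither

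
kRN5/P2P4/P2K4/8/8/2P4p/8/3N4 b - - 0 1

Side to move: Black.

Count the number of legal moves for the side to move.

Black to move; king on a8.
In check: yes, from the white rook on b8.
Legal moves: none.
Count: 0.

0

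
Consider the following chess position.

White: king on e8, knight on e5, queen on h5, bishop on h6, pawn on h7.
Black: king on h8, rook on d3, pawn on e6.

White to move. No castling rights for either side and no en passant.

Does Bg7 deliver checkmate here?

no

After Bg7: black king on h8; in check: yes, from the white bishop on g7.
Black has 1 legal reply: Kxg7.
In check but a legal move exists → not checkmate.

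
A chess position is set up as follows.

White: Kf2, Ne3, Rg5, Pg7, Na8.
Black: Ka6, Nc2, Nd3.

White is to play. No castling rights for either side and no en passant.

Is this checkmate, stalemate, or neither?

neither

White to move; white king on f2.
In check: yes, from the black knight on d3.
King squares — e1: attacked by Nc2; f1: available; g1: available; e2: available; g2: available; e3: own knight; f3: available; g3: available.
Legal moves for White: Kg3, Kf3, Kg2, Ke2, Kg1, Kf1.
White is in check but has 6 legal moves → neither.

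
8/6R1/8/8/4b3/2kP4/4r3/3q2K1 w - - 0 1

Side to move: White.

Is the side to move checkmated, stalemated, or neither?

checkmate

White to move; white king on g1.
In check: yes, from the black queen on d1.
King squares — f1: attacked by Qd1; h1: attacked by Qd1; f2: attacked by Re2; g2: attacked by Re2; h2: attacked by Re2.
Legal moves for White: none.
In check with no legal moves → checkmate.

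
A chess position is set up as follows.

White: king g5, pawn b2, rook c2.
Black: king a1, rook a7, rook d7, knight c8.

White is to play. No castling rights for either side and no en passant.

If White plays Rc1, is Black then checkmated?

After Rc1: black king on a1; in check: yes, from the white rook on c1.
Black has 2 legal replies: Kxb2, Ka2.
In check but a legal move exists → not checkmate.

no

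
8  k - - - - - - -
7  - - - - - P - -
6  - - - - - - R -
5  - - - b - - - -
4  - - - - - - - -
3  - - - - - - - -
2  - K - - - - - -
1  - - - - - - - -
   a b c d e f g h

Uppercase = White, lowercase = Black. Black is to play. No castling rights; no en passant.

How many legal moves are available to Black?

14

Black to move; king on a8.
In check: no.
Legal moves: Kb8, Kb7, Ka7, Bxf7, Bb7, Be6, Bc6, Be4, Bc4, Bf3, Bb3, Bg2, Ba2, Bh1.
Count: 14.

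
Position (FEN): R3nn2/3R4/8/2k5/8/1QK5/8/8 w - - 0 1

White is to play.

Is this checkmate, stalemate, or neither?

neither

White to move; white king on c3.
In check: no.
Legal moves for White include: Rxe8, Rad8, Rc8+, Rb8, Raa7, Ra6, Ra5+, Ra4, Ra3, Ra2, Ra1, Rdd8, Rh7, Rg7, Rf7, Re7, Rc7+, Rb7, ... (list truncated; more exist).
White has legal moves and is not in check → neither.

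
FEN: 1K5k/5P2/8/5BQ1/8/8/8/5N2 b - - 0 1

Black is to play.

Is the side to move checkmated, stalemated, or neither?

Black to move; black king on h8.
In check: no.
King squares — g7: attacked by Qg5; h7: attacked by Bf5; g8: attacked by Qg5.
Legal moves for Black: none.
Not in check and no legal moves → stalemate.

stalemate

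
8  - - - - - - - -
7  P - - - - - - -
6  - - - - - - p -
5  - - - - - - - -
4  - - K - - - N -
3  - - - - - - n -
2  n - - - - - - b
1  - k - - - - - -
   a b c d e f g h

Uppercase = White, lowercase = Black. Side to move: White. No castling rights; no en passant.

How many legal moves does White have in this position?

White to move; king on c4.
In check: no.
Legal moves: Nh6, Nf6, Ne5, Ne3, Nxh2, Nf2, Kd5, Kc5, Kb5, Kd4, Kd3, Kb3, a8=Q, a8=R, a8=B, a8=N.
Count: 16.

16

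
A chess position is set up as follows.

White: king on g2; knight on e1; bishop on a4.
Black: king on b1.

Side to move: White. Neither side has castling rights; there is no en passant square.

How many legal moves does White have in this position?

18

White to move; king on g2.
In check: no.
Legal moves: Be8, Bd7, Bc6, Bb5, Bb3, Bc2+, Bd1, Kh3, Kg3, Kf3, Kh2, Kf2, Kh1, Kg1, Kf1, Nf3, Nd3, Nc2.
Count: 18.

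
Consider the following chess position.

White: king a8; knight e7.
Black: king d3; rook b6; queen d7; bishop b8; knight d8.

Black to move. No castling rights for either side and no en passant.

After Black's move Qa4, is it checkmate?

After Qa4: white king on a8; in check: yes, from the black queen on a4.
King squares — a7: attacked by Qa4; b7: attacked by Rb6; b8: attacked by Rb6.
White has no legal moves → checkmate.

yes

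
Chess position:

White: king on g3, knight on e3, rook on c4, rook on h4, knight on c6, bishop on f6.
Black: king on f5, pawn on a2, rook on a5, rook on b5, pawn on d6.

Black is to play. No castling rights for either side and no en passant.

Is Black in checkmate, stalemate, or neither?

neither

Black to move; black king on f5.
In check: yes, from the white knight on e3.
Legal moves for Black: Kg6, Kxf6, Ke6.
Black is in check but has 3 legal moves → neither.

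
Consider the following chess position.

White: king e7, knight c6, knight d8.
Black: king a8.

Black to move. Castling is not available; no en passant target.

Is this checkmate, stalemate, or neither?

Black to move; black king on a8.
In check: no.
King squares — a7: attacked by Nc6; b7: attacked by Nd8; b8: attacked by Nc6.
Legal moves for Black: none.
Not in check and no legal moves → stalemate.

stalemate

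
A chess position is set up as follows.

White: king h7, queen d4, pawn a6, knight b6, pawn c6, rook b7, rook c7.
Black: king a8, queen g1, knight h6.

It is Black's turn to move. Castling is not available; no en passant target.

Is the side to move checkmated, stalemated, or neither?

Black to move; black king on a8.
In check: yes, from the white knight on b6.
King squares — a7: attacked by Rb7; b7: attacked by Pa6; b8: attacked by Rb7.
Legal moves for Black: none.
In check with no legal moves → checkmate.

checkmate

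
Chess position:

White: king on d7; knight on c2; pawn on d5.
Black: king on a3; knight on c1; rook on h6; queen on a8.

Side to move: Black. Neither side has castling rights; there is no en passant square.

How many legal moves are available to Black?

Black to move; king on a3.
In check: yes, from the white knight on c2.
Legal moves: Ka4, Kb3, Kb2, Ka2.
Count: 4.

4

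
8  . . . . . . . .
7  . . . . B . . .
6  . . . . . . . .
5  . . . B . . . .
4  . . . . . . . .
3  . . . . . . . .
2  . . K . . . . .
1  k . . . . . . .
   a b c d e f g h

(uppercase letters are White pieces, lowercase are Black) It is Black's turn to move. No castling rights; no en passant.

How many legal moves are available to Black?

Black to move; king on a1.
In check: no.
Legal moves: none.
Count: 0.

0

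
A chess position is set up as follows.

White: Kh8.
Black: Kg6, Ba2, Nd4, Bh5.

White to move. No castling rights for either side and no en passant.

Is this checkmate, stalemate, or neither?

stalemate

White to move; white king on h8.
In check: no.
King squares — g7: attacked by Kg6; h7: attacked by Kg6; g8: attacked by Ba2.
Legal moves for White: none.
Not in check and no legal moves → stalemate.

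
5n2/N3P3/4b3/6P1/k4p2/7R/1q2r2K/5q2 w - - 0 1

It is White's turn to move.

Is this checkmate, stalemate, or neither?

checkmate

White to move; white king on h2.
In check: yes, from the black rook on e2.
King squares — g1: attacked by Qf1; h1: attacked by Qf1; g2: attacked by Qf1; g3: attacked by Pf4; h3: own rook.
Legal moves for White: none.
In check with no legal moves → checkmate.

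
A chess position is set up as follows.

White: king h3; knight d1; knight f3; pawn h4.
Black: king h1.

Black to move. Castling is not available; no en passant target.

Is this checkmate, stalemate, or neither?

stalemate

Black to move; black king on h1.
In check: no.
King squares — g1: attacked by Nf3; g2: attacked by Kh3; h2: attacked by Nf3.
Legal moves for Black: none.
Not in check and no legal moves → stalemate.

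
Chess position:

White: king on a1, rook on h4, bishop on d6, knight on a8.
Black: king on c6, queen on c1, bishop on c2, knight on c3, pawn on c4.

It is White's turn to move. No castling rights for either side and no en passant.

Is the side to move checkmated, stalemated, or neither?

White to move; white king on a1.
In check: yes, from the black queen on c1.
King squares — b1: attacked by Qc1; a2: attacked by Nc3; b2: attacked by Qc1.
Legal moves for White: none.
In check with no legal moves → checkmate.

checkmate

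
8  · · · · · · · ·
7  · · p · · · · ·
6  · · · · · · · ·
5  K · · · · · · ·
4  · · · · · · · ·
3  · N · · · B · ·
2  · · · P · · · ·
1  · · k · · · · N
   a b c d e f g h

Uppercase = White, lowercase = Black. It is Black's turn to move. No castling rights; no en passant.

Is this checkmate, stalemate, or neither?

neither

Black to move; black king on c1.
In check: yes, from the white knight on b3.
King squares — b1: available; d1: attacked by Bf3; b2: available; c2: available; d2: attacked by Nb3.
Legal moves for Black: Kc2, Kb2, Kb1.
Black is in check but has 3 legal moves → neither.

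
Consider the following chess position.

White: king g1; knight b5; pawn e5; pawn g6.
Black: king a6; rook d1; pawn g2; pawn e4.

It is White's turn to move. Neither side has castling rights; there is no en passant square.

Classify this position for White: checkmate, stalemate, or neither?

neither

White to move; white king on g1.
In check: yes, from the black rook on d1.
King squares — f1: attacked by Rd1; h1: attacked by Rd1; f2: available; g2: available; h2: available.
Legal moves for White: Kh2, Kxg2, Kf2.
White is in check but has 3 legal moves → neither.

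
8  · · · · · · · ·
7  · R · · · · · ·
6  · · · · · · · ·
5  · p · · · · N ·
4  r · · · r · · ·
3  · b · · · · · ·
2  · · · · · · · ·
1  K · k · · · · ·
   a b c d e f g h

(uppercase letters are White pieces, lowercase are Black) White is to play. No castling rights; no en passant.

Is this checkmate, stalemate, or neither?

White to move; white king on a1.
In check: yes, from the black rook on a4.
King squares — b1: attacked by Kc1; a2: attacked by Bb3; b2: attacked by Kc1.
Legal moves for White: none.
In check with no legal moves → checkmate.

checkmate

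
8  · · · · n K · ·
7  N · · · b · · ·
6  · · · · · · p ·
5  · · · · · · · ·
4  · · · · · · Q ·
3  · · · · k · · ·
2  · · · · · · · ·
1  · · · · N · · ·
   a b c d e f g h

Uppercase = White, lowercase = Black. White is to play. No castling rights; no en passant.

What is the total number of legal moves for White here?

4

White to move; king on f8.
In check: yes, from the black bishop on e7.
Legal moves: Kg8, Kxe8, Kf7, Kxe7.
Count: 4.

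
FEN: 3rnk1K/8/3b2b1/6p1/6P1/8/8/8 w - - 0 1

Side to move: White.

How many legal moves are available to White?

White to move; king on h8.
In check: no.
Legal moves: none.
Count: 0.

0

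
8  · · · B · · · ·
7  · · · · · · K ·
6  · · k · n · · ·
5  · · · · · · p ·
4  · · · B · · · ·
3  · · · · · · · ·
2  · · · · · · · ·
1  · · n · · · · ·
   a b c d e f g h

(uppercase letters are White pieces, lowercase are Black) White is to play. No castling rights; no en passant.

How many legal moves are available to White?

White to move; king on g7.
In check: yes, from the black knight on e6.
Legal moves: Kh8, Kg8, Kh7, Kf7, Kh6, Kg6, Kf6.
Count: 7.

7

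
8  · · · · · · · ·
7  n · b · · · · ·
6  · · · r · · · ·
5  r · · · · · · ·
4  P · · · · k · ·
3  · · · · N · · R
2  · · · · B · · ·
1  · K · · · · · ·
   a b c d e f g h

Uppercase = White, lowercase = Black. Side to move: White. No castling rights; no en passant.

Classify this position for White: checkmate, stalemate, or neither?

White to move; white king on b1.
In check: no.
Legal moves for White include: Rh8, Rh7, Rh6, Rh5, Rh4+, Rg3, Rf3+, Rh2, Rh1, Nf5, Nd5+, Ng4, Nc4, Ng2+, Nc2, Nf1, Nd1, Ba6, ... (list truncated; more exist).
White has legal moves and is not in check → neither.

neither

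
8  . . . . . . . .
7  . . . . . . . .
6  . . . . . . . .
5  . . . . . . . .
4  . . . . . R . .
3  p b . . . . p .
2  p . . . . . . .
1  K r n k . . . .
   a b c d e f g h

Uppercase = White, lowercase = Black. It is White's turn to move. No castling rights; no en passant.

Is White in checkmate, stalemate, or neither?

White to move; white king on a1.
In check: yes, from the black rook on b1.
King squares — b1: attacked by Pa2; a2: attacked by Nc1; b2: attacked by Rb1.
Legal moves for White: none.
In check with no legal moves → checkmate.

checkmate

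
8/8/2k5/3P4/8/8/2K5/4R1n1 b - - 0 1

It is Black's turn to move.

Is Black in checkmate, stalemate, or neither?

neither

Black to move; black king on c6.
In check: yes, from the white pawn on d5.
Legal moves for Black: Kd7, Kc7, Kb7, Kd6, Kb6, Kxd5, Kc5, Kb5.
Black is in check but has 8 legal moves → neither.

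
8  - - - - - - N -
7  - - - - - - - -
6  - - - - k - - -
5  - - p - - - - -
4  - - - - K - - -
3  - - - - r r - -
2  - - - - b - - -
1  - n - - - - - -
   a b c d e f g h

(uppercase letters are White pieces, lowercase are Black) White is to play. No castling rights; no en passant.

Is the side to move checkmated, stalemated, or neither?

White to move; white king on e4.
In check: yes, from the black rook on e3.
King squares — d3: attacked by Be2; e3: attacked by Rf3; f3: attacked by Be2; d4: attacked by Pc5; f4: attacked by Rf3; d5: attacked by Ke6; e5: attacked by Re3; f5: attacked by Rf3.
Legal moves for White: none.
In check with no legal moves → checkmate.

checkmate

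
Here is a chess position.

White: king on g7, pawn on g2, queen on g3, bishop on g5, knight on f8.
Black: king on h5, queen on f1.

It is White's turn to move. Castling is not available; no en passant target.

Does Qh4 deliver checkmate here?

After Qh4: black king on h5; in check: yes, from the white queen on h4.
King squares — g4: attacked by Qh4; h4: attacked by Bg5; g5: attacked by Qh4; g6: attacked by Kg7; h6: attacked by Qh4.
Black has no legal moves → checkmate.

yes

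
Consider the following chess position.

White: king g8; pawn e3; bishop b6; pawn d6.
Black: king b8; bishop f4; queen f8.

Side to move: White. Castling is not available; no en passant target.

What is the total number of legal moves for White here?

White to move; king on g8.
In check: yes, from the black queen on f8.
Legal moves: Kxf8, Kh7.
Count: 2.

2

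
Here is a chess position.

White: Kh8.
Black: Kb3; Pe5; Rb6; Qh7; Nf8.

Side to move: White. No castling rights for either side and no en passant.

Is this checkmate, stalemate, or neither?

checkmate

White to move; white king on h8.
In check: yes, from the black queen on h7.
King squares — g7: attacked by Qh7; h7: attacked by Nf8; g8: attacked by Qh7.
Legal moves for White: none.
In check with no legal moves → checkmate.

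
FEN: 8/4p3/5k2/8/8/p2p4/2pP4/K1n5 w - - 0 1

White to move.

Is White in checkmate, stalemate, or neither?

stalemate

White to move; white king on a1.
In check: no.
King squares — b1: attacked by Pc2; a2: attacked by Nc1; b2: attacked by Pa3.
Legal moves for White: none.
Not in check and no legal moves → stalemate.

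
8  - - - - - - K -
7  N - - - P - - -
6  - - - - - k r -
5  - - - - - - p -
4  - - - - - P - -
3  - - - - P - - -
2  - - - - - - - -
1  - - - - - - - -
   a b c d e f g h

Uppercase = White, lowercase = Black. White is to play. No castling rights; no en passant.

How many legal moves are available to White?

White to move; king on g8.
In check: yes, from the black rook on g6.
Legal moves: Kh8, Kf8, Kh7.
Count: 3.

3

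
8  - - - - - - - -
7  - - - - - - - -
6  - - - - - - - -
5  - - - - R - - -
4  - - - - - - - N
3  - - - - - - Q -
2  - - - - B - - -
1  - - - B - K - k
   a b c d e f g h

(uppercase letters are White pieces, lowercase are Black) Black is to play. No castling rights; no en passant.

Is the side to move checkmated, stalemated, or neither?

Black to move; black king on h1.
In check: no.
King squares — g1: attacked by Kf1; g2: attacked by Kf1; h2: attacked by Qg3.
Legal moves for Black: none.
Not in check and no legal moves → stalemate.

stalemate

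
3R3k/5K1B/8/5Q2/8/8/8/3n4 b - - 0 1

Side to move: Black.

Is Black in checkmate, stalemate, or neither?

checkmate

Black to move; black king on h8.
In check: yes, from the white rook on d8.
King squares — g7: attacked by Kf7; h7: attacked by Qf5; g8: attacked by Kf7.
Legal moves for Black: none.
In check with no legal moves → checkmate.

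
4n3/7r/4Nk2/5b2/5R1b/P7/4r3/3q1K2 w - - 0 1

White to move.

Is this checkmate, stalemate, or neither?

checkmate

White to move; white king on f1.
In check: yes, from the black queen on d1.
King squares — e1: attacked by Qd1; g1: attacked by Qd1; e2: attacked by Qd1; f2: attacked by Re2; g2: attacked by Re2.
Legal moves for White: none.
In check with no legal moves → checkmate.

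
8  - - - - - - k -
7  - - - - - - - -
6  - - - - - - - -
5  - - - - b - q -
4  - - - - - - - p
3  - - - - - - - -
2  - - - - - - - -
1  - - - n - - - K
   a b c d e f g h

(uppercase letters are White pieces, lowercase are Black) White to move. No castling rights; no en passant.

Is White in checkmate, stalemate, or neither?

White to move; white king on h1.
In check: no.
King squares — g1: attacked by Qg5; g2: attacked by Qg5; h2: attacked by Be5.
Legal moves for White: none.
Not in check and no legal moves → stalemate.

stalemate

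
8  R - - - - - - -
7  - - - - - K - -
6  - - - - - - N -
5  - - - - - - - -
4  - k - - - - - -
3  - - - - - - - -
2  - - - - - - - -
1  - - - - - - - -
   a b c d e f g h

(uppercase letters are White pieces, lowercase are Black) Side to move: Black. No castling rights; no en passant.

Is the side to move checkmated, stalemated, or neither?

neither

Black to move; black king on b4.
In check: no.
Legal moves for Black: Kc5, Kb5, Kc4, Kc3, Kb3.
Black has 5 legal moves and is not in check → neither.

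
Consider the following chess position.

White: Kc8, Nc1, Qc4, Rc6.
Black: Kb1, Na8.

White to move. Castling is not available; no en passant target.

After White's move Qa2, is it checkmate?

yes

After Qa2: black king on b1; in check: yes, from the white queen on a2.
King squares — a1: attacked by Qa2; c1: attacked by Rc6; a2: attacked by Nc1; b2: attacked by Qa2; c2: attacked by Qa2.
Black has no legal moves → checkmate.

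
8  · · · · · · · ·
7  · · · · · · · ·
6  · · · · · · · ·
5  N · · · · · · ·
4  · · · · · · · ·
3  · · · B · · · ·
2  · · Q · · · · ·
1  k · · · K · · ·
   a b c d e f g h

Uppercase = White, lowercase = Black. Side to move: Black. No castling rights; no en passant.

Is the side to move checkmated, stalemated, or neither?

stalemate

Black to move; black king on a1.
In check: no.
King squares — b1: attacked by Qc2; a2: attacked by Qc2; b2: attacked by Qc2.
Legal moves for Black: none.
Not in check and no legal moves → stalemate.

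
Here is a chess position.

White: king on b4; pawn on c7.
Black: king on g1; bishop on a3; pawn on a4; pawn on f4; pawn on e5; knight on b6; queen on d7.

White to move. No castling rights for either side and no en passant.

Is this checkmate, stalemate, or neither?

neither

White to move; white king on b4.
In check: yes, from the black bishop on a3.
King squares — a3: available; b3: attacked by Pa4; c3: available; a4: attacked by Nb6; c4: attacked by Nb6; a5: available; b5: attacked by Qd7; c5: attacked by Ba3.
Legal moves for White: Ka5, Kc3, Kxa3.
White is in check but has 3 legal moves → neither.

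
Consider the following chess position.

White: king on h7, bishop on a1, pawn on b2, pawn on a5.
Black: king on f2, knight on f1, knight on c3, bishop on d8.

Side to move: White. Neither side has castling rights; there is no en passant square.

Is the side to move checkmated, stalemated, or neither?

White to move; white king on h7.
In check: no.
Legal moves for White: Kh8, Kg8, Kg7, Kh6, Kg6, bxc3, a6, b3, b4.
White has 9 legal moves and is not in check → neither.

neither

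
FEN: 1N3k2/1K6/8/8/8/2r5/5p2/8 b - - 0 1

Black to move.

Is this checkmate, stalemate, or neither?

neither

Black to move; black king on f8.
In check: no.
Legal moves for Black include: Kg8, Ke8, Kg7, Kf7, Ke7, Rc8, Rc7+, Rc6, Rc5, Rc4, Rh3, Rg3, Rf3, Re3, Rd3, Rb3+, Ra3, Rc2, ... (list truncated; more exist).
Black has legal moves and is not in check → neither.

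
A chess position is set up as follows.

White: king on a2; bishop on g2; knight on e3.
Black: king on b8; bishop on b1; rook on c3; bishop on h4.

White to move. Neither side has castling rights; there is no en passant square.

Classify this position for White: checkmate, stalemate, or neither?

neither

White to move; white king on a2.
In check: yes, from the black bishop on b1.
Legal moves for White: Kb2, Kxb1, Ka1.
White is in check but has 3 legal moves → neither.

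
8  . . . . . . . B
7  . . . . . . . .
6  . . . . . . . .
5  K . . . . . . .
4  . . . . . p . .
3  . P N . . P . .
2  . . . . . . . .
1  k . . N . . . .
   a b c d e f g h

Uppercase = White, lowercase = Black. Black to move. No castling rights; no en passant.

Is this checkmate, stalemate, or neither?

stalemate

Black to move; black king on a1.
In check: no.
King squares — b1: attacked by Nc3; a2: attacked by Nc3; b2: attacked by Nd1.
Legal moves for Black: none.
Not in check and no legal moves → stalemate.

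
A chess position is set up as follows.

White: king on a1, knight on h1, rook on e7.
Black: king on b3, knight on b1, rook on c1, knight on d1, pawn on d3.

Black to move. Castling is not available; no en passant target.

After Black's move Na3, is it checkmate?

After Na3: white king on a1; in check: yes, from the black rook on c1.
King squares — b1: attacked by Rc1; a2: attacked by Kb3; b2: attacked by Nd1.
White has no legal moves → checkmate.

yes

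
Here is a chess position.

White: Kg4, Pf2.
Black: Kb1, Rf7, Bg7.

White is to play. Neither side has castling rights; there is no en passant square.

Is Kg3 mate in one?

no

After Kg3: black king on b1; in check: no.
Black is not in check, so this cannot be checkmate.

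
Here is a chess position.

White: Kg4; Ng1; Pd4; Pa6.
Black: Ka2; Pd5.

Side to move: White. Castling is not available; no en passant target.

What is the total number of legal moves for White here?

White to move; king on g4.
In check: no.
Legal moves: Kh5, Kg5, Kf5, Kh4, Kf4, Kh3, Kg3, Kf3, Nh3, Nf3, Ne2, a7.
Count: 12.

12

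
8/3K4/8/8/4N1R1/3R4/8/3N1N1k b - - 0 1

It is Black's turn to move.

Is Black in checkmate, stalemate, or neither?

stalemate

Black to move; black king on h1.
In check: no.
King squares — g1: attacked by Rg4; g2: attacked by Rg4; h2: attacked by Nf1.
Legal moves for Black: none.
Not in check and no legal moves → stalemate.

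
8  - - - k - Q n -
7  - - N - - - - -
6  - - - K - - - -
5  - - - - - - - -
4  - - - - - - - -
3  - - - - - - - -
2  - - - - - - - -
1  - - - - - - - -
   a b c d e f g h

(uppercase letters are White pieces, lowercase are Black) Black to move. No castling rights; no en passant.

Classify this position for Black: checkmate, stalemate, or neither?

checkmate

Black to move; black king on d8.
In check: yes, from the white queen on f8.
King squares — c7: attacked by Kd6; d7: attacked by Kd6; e7: attacked by Kd6; c8: attacked by Qf8; e8: attacked by Nc7.
Legal moves for Black: none.
In check with no legal moves → checkmate.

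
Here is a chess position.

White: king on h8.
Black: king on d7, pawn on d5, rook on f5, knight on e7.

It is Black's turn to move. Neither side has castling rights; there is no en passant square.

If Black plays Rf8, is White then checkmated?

After Rf8: white king on h8; in check: yes, from the black rook on f8.
White has 2 legal replies: Kh7, Kg7.
In check but a legal move exists → not checkmate.

no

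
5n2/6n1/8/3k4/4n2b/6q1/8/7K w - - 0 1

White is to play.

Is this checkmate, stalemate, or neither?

stalemate

White to move; white king on h1.
In check: no.
King squares — g1: attacked by Qg3; g2: attacked by Qg3; h2: attacked by Qg3.
Legal moves for White: none.
Not in check and no legal moves → stalemate.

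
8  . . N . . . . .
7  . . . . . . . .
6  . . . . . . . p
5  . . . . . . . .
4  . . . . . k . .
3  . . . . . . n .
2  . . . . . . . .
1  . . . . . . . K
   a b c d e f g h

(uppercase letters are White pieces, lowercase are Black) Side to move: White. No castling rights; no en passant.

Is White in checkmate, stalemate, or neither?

White to move; white king on h1.
In check: yes, from the black knight on g3.
King squares — g1: available; g2: available; h2: available.
Legal moves for White: Kh2, Kg2, Kg1.
White is in check but has 3 legal moves → neither.

neither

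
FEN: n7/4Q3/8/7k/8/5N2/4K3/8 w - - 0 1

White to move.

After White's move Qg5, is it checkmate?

yes

After Qg5: black king on h5; in check: yes, from the white queen on g5.
King squares — g4: attacked by Qg5; h4: attacked by Nf3; g5: attacked by Nf3; g6: attacked by Qg5; h6: attacked by Qg5.
Black has no legal moves → checkmate.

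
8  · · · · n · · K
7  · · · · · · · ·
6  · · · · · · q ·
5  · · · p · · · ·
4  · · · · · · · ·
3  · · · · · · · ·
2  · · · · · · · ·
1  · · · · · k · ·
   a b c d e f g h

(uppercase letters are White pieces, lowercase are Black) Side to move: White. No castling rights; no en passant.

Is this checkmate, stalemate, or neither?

stalemate

White to move; white king on h8.
In check: no.
King squares — g7: attacked by Qg6; h7: attacked by Qg6; g8: attacked by Qg6.
Legal moves for White: none.
Not in check and no legal moves → stalemate.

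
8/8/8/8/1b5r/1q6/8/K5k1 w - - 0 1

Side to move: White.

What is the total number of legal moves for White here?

White to move; king on a1.
In check: no.
Legal moves: none.
Count: 0.

0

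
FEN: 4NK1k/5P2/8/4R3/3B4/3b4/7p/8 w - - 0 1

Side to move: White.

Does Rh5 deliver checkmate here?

yes

After Rh5: black king on h8; in check: yes, from the white bishop on d4 and the white rook on h5.
King squares — g7: attacked by Bd4; h7: attacked by Rh5; g8: attacked by Pf7.
Black has no legal moves → checkmate.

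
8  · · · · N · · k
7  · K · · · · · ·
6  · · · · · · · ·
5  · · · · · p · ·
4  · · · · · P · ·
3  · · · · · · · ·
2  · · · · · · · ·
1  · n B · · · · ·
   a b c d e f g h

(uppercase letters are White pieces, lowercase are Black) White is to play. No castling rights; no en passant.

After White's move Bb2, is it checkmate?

After Bb2: black king on h8; in check: yes, from the white bishop on b2.
Black has 3 legal replies: Kg8, Kh7, Nc3.
In check but a legal move exists → not checkmate.

no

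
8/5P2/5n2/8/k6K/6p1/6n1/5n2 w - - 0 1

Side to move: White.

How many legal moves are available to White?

2

White to move; king on h4.
In check: yes, from the black knight on g2.
Legal moves: Kg5, Kh3.
Count: 2.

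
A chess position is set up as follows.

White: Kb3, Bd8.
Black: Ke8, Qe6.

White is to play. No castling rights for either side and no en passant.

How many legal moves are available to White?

White to move; king on b3.
In check: yes, from the black queen on e6.
Legal moves: Kb4, Ka4, Kc3, Ka3, Kc2, Kb2.
Count: 6.

6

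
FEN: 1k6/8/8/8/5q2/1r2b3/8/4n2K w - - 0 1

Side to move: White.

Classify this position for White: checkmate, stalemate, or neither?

White to move; white king on h1.
In check: no.
King squares — g1: attacked by Be3; g2: attacked by Ne1; h2: attacked by Qf4.
Legal moves for White: none.
Not in check and no legal moves → stalemate.

stalemate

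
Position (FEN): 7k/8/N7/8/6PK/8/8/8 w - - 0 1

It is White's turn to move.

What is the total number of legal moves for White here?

9

White to move; king on h4.
In check: no.
Legal moves: Nb8, Nc7, Nc5, Nb4, Kh5, Kg5, Kh3, Kg3, g5.
Count: 9.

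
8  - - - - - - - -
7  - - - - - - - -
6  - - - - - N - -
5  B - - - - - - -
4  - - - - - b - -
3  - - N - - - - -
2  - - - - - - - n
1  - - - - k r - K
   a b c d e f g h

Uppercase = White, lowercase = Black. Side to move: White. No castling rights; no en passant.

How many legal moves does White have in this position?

White to move; king on h1.
In check: yes, from the black rook on f1.
Legal moves: Kg2.
Count: 1.

1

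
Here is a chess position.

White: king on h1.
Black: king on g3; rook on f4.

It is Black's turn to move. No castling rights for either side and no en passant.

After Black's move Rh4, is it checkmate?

no

After Rh4: white king on h1; in check: yes, from the black rook on h4.
White has 1 legal reply: Kg1.
In check but a legal move exists → not checkmate.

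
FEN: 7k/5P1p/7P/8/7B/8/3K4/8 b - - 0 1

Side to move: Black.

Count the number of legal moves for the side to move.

0

Black to move; king on h8.
In check: no.
Legal moves: none.
Count: 0.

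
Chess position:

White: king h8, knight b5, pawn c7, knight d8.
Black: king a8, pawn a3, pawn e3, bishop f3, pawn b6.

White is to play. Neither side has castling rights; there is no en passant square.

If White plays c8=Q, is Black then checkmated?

yes

After c8=Q: black king on a8; in check: yes, from the white queen on c8.
King squares — a7: attacked by Nb5; b7: attacked by Qc8; b8: attacked by Qc8.
Black has no legal moves → checkmate.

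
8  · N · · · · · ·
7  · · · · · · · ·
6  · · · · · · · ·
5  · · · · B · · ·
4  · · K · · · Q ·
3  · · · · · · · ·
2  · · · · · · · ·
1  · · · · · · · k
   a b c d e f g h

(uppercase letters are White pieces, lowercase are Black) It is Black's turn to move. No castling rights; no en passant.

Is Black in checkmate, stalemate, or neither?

stalemate

Black to move; black king on h1.
In check: no.
King squares — g1: attacked by Qg4; g2: attacked by Qg4; h2: attacked by Be5.
Legal moves for Black: none.
Not in check and no legal moves → stalemate.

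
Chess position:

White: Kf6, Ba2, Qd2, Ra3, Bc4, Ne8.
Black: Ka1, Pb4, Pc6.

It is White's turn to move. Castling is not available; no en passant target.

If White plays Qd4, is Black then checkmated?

yes

After Qd4: black king on a1; in check: yes, from the white queen on d4.
King squares — b1: attacked by Ba2; a2: attacked by Ra3; b2: attacked by Qd4.
Black has no legal moves → checkmate.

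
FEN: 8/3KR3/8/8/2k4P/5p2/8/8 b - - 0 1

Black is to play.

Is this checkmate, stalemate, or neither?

neither

Black to move; black king on c4.
In check: no.
Legal moves for Black: Kd5, Kc5, Kb5, Kd4, Kb4, Kd3, Kc3, Kb3, f2.
Black has 9 legal moves and is not in check → neither.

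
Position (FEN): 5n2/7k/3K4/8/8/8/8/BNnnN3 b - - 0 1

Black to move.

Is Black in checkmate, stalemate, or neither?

neither

Black to move; black king on h7.
In check: no.
Legal moves for Black: Nd7, Ng6, Ne6, Kg8, Kh6, Kg6, Ne3, Nc3, Nf2, Nb2, Nd3, Nb3, Ne2, Na2.
Black has 14 legal moves and is not in check → neither.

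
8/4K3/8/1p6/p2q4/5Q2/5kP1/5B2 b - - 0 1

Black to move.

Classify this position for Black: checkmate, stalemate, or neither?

neither

Black to move; black king on f2.
In check: yes, from the white queen on f3.
King squares — e1: available; f1: attacked by Qf3; g1: available; e2: attacked by Bf1; g2: attacked by Bf1; e3: attacked by Qf3; f3: attacked by Pg2; g3: attacked by Qf3.
Legal moves for Black: Kg1, Ke1.
Black is in check but has 2 legal moves → neither.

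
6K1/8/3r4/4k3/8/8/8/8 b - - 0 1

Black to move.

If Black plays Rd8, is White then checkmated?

After Rd8: white king on g8; in check: yes, from the black rook on d8.
White has 3 legal replies: Kh7, Kg7, Kf7.
In check but a legal move exists → not checkmate.

no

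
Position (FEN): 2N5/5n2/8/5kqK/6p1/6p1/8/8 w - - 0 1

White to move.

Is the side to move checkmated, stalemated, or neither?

White to move; white king on h5.
In check: yes, from the black queen on g5.
King squares — g4: attacked by Kf5; h4: attacked by Qg5; g5: attacked by Kf5; g6: attacked by Kf5; h6: attacked by Qg5.
Legal moves for White: none.
In check with no legal moves → checkmate.

checkmate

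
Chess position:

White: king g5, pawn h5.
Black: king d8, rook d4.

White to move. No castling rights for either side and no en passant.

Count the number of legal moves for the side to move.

5

White to move; king on g5.
In check: no.
Legal moves: Kh6, Kg6, Kf6, Kf5, h6.
Count: 5.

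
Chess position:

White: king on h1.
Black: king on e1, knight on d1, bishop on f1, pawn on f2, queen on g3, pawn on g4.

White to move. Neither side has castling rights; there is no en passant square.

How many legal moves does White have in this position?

White to move; king on h1.
In check: no.
Legal moves: none.
Count: 0.

0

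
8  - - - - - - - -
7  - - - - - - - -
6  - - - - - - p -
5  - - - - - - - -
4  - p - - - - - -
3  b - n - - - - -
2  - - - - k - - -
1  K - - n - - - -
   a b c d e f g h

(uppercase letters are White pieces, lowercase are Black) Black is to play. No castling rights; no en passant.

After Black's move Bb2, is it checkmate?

yes

After Bb2: white king on a1; in check: yes, from the black bishop on b2.
King squares — b1: attacked by Nc3; a2: attacked by Nc3; b2: attacked by Nd1.
White has no legal moves → checkmate.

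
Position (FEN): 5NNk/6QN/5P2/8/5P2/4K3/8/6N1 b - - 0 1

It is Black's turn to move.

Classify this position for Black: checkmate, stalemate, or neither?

checkmate

Black to move; black king on h8.
In check: yes, from the white queen on g7.
King squares — g7: attacked by Pf6; h7: attacked by Qg7; g8: attacked by Qg7.
Legal moves for Black: none.
In check with no legal moves → checkmate.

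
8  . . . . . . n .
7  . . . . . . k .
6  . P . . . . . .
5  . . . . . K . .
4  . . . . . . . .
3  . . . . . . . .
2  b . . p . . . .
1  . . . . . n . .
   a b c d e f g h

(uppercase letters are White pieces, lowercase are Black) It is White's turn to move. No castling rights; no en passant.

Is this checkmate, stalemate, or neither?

White to move; white king on f5.
In check: no.
Legal moves for White: Kg5, Ke5, Kg4, Kf4, Ke4, b7.
White has 6 legal moves and is not in check → neither.

neither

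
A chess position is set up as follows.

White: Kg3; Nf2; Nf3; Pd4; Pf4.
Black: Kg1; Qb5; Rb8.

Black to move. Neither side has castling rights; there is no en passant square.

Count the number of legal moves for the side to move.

Black to move; king on g1.
In check: yes, from the white knight on f3.
Legal moves: Kf1.
Count: 1.

1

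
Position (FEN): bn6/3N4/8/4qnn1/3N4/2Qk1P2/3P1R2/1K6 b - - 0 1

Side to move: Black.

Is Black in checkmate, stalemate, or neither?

Black to move; black king on d3.
In check: yes, from the white queen on c3.
King squares — c2: attacked by Kb1; d2: attacked by Rf2; e2: attacked by Rf2; c3: attacked by Pd2; e3: attacked by Pd2; c4: attacked by Qc3; d4: attacked by Qc3; e4: attacked by Pf3.
Legal moves for Black: none.
In check with no legal moves → checkmate.

checkmate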